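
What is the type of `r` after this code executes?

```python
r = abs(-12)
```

abs() of int returns int

int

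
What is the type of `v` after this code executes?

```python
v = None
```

None has type NoneType

NoneType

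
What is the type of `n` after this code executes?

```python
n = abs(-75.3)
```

abs() of float returns float

float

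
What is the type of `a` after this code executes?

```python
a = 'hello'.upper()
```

str.upper() returns str

str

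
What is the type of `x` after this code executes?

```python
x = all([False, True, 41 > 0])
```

all() returns bool

bool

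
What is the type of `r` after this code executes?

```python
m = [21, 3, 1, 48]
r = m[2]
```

Indexing a list of ints returns int (m[2] = 1)

int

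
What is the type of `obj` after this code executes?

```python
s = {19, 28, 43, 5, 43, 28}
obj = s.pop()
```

Popping from a set of ints returns int

int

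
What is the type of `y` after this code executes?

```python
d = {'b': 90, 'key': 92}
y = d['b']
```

Accessing dict[str, int] with key 'b' returns int value 90

int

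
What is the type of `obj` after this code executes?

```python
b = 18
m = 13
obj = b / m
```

int / int always returns float in Python 3 (18 / 13 = 1.38462)

float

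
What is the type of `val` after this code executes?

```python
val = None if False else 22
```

Ternary: condition is False, else branch (22) taken → int

int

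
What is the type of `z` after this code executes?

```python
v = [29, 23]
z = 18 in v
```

'in' operator returns bool

bool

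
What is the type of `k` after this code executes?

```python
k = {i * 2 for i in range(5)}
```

A set comprehension {expr for x in iterable} produces a set

set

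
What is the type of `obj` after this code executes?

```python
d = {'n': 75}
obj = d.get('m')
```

dict.get() returns None when key 'm' is not found and no default given

NoneType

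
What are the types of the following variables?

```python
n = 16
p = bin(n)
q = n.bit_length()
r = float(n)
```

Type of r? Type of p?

float() returns float; bin() returns str

float, str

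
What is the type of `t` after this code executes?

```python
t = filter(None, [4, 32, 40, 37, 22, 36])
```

filter() returns a filter iterator object

filter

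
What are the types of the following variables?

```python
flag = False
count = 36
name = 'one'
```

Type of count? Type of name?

count is int; name is str

int, str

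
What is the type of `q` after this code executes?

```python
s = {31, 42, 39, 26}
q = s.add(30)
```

set.add() returns None (mutates in place)

NoneType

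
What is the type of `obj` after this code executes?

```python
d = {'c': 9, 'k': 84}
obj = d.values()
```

.values() returns a dict_values view object

dict_values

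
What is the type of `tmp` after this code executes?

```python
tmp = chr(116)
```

chr() returns str (single character)

str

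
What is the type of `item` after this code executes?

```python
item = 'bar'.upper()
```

str.upper() returns str

str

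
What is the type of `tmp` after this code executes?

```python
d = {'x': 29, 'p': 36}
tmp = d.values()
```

.values() returns a dict_values view object

dict_values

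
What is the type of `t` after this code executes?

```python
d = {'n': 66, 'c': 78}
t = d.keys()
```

.keys() returns a dict_keys view object

dict_keys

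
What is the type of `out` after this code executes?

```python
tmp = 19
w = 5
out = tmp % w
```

int % int returns int (19 % 5 = 4)

int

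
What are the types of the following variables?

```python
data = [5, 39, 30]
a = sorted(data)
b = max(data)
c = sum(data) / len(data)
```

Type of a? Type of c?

sorted() returns list; int / int returns float

list, float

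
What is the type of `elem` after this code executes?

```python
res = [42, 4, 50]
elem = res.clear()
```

list.clear() returns None

NoneType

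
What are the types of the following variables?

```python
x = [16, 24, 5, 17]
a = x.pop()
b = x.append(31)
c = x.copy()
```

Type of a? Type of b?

list.pop() returns the element (int); list.append() returns None

int, NoneType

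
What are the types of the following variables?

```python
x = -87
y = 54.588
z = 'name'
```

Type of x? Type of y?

x is int; y is float

int, float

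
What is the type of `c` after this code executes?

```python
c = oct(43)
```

oct() returns str representation

str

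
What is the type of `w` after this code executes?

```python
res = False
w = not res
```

'not' always returns bool

bool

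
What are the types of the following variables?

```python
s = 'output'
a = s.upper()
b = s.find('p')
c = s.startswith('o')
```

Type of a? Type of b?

str.upper() returns str; str.find() returns int

str, int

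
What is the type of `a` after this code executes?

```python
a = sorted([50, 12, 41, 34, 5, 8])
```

sorted() always returns list

list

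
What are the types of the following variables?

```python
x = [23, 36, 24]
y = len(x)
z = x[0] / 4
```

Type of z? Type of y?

int / int returns float; len() returns int

float, int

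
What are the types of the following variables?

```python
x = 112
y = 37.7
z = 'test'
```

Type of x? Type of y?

x is int; y is float

int, float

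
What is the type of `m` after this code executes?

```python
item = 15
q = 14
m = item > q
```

Comparison operators return bool

bool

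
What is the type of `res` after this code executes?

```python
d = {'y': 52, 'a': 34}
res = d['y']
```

Accessing dict[str, int] with key 'y' returns int value 52

int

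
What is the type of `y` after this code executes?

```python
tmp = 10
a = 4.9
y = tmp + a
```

int + float returns float (10 + 4.9 = 14.9)

float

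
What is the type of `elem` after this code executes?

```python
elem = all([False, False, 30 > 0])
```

all() returns bool

bool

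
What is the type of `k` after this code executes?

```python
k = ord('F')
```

ord() returns int (Unicode code point)

int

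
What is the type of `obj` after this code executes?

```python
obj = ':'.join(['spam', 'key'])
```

str.join() returns str

str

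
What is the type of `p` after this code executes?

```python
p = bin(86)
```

bin() returns str representation

str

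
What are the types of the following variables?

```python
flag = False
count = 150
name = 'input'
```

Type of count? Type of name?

count is int; name is str

int, str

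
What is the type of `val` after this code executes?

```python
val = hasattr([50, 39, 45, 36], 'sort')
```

hasattr() returns bool

bool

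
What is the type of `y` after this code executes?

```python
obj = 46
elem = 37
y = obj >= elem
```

Comparison operators return bool

bool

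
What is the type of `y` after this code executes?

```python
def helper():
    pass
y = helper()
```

A function with no return statement returns None

NoneType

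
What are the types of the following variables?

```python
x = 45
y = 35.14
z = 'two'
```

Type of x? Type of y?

x is int; y is float

int, float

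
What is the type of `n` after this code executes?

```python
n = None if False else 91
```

Ternary: condition is False, else branch (91) taken → int

int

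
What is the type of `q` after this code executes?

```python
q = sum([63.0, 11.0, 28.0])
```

sum() of floats returns float

float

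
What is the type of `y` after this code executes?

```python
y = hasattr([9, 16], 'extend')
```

hasattr() returns bool

bool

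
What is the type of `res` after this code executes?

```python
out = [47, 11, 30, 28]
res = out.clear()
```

list.clear() returns None

NoneType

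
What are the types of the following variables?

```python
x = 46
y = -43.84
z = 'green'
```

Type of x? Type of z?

x is int; z is str

int, str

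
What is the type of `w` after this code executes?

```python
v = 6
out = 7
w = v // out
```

int // int returns int (6 // 7 = 0)

int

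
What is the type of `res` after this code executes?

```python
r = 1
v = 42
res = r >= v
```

Comparison operators return bool

bool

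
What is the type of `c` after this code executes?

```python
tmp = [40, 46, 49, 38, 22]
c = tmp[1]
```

Indexing a list of ints returns int (tmp[1] = 46)

int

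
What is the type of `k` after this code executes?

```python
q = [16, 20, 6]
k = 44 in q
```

'in' operator returns bool

bool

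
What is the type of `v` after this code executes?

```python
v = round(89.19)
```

round() with no ndigits arg returns int

int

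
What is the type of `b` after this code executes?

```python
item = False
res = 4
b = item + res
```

bool + int returns int (False is 0, so 0 + 4 = 4)

int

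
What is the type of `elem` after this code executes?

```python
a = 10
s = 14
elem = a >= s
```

Comparison operators return bool

bool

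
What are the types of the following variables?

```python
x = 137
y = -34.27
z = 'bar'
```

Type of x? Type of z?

x is int; z is str

int, str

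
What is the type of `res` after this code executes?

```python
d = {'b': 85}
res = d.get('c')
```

dict.get() returns None when key 'c' is not found and no default given

NoneType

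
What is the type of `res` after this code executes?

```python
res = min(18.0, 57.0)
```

min() of floats returns float

float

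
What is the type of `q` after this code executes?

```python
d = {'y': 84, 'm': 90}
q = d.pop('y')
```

dict.pop() returns the value (int)

int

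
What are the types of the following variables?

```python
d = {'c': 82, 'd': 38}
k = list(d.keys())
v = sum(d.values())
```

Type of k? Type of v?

list(...) returns list; sum of int values returns int

list, int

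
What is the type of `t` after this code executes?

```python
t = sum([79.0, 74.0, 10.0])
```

sum() of floats returns float

float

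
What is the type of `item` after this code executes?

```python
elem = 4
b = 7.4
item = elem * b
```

int * float returns float (4 * 7.4 = 29.6)

float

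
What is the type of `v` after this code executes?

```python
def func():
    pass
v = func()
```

A function with no return statement returns None

NoneType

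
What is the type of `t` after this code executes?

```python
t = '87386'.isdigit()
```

str.isdigit() returns bool

bool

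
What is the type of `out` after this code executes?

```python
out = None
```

None has type NoneType

NoneType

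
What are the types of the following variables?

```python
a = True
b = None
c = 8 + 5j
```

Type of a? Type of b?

a is bool; b is NoneType

bool, NoneType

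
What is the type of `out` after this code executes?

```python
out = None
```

None has type NoneType

NoneType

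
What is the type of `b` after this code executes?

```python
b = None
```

None has type NoneType

NoneType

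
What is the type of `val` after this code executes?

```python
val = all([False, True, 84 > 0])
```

all() returns bool

bool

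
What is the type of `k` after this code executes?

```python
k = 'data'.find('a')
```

str.find() returns int (index, or -1)

int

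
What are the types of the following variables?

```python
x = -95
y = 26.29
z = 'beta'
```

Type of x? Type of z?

x is int; z is str

int, str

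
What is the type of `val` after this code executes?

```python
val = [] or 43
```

'or' returns first truthy value (43, which is int)

int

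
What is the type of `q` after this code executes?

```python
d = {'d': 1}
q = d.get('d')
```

dict.get() returns the value (int) when key is found

int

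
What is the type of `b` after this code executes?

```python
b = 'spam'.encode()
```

str.encode() returns bytes

bytes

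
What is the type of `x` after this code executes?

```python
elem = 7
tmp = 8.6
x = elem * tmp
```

int * float returns float (7 * 8.6 = 60.2)

float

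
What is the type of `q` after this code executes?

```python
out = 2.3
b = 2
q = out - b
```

float - int returns float (2.3 - 2 = 0.3)

float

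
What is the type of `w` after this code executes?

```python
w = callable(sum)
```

callable() returns bool

bool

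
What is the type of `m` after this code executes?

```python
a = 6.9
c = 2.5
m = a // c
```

float // float returns float (floor division preserves float type)

float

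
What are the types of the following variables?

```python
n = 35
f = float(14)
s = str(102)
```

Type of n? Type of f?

n is int; f is float

int, float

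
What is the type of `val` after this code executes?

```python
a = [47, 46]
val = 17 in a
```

'in' operator returns bool

bool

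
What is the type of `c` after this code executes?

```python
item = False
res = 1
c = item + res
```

bool + int returns int (False is 0, so 0 + 1 = 1)

int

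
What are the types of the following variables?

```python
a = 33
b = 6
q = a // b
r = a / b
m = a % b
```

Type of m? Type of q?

int % int returns int; int // int returns int

int, int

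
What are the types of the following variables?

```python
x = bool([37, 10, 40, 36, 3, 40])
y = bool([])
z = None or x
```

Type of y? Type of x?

bool() returns bool; bool() returns bool

bool, bool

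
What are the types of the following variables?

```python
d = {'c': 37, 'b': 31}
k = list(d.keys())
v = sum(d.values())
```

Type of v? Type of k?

sum of int values returns int; list(...) returns list

int, list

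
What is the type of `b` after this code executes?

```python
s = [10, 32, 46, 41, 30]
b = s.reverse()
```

list.reverse() returns None

NoneType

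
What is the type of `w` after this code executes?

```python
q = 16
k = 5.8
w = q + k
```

int + float returns float (16 + 5.8 = 21.8)

float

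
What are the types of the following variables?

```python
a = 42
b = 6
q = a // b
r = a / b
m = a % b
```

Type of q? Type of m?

int // int returns int; int % int returns int

int, int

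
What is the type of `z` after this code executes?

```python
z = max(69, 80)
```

max() of ints returns int

int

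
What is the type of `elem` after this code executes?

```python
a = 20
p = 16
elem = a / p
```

int / int always returns float in Python 3 (20 / 16 = 1.25)

float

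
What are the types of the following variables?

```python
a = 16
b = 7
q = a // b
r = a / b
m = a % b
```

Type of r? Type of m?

int / int returns float; int % int returns int

float, int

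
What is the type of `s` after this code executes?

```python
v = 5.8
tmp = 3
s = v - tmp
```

float - int returns float (5.8 - 3 = 2.8)

float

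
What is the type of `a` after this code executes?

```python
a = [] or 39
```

'or' returns first truthy value (39, which is int)

int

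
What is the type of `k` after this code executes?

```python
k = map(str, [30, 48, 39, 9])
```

map() returns a map iterator object

map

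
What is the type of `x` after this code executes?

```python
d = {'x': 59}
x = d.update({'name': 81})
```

dict.update() returns None

NoneType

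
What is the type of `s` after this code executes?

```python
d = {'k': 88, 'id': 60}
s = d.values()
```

.values() returns a dict_values view object

dict_values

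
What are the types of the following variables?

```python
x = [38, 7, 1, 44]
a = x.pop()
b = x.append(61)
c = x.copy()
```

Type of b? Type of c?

list.append() returns None; list.copy() returns list

NoneType, list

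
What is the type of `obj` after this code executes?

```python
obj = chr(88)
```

chr() returns str (single character)

str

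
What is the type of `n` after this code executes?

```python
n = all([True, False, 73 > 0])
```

all() returns bool

bool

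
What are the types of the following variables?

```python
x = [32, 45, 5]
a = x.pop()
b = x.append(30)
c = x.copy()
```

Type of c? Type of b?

list.copy() returns list; list.append() returns None

list, NoneType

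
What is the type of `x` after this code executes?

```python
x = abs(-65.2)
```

abs() of float returns float

float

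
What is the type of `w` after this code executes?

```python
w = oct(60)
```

oct() returns str representation

str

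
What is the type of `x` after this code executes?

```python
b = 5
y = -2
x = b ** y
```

int ** negative int returns float

float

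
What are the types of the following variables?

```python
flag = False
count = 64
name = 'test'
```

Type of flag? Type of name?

flag is bool; name is str

bool, str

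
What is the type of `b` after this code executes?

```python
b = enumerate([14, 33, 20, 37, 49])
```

enumerate() returns an enumerate iterator object

enumerate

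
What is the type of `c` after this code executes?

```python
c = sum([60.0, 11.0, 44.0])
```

sum() of floats returns float

float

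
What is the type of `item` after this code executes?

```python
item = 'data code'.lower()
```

str.lower() returns str

str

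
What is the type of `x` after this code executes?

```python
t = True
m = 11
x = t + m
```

bool + int returns int (True is 1, so 1 + 11 = 12)

int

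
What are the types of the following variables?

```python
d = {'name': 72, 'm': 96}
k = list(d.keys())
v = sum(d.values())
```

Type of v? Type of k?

sum of int values returns int; list(...) returns list

int, list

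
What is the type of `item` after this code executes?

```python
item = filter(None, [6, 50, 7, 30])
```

filter() returns a filter iterator object

filter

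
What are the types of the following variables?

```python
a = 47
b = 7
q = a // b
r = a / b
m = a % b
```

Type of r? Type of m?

int / int returns float; int % int returns int

float, int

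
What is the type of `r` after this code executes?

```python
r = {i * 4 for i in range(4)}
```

A set comprehension {expr for x in iterable} produces a set

set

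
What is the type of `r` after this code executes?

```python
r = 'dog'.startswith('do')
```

str.startswith() returns bool

bool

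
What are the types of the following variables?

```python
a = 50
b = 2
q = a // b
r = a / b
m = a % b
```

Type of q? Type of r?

int // int returns int; int / int returns float

int, float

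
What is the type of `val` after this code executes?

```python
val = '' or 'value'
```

'or' returns first truthy value ('value', which is str)

str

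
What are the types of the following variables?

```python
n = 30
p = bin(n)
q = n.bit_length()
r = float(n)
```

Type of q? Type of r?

int.bit_length() returns int; float() returns float

int, float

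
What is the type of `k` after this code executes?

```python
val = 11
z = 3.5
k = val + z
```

int + float returns float (11 + 3.5 = 14.5)

float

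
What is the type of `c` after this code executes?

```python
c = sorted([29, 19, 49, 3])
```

sorted() always returns list

list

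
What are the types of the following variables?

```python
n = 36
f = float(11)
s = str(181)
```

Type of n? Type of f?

n is int; f is float

int, float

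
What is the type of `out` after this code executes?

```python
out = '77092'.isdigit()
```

str.isdigit() returns bool

bool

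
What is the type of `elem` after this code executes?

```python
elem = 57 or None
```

'or' returns first truthy value (57, int)

int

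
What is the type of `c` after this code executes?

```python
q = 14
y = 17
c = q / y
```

int / int always returns float in Python 3 (14 / 17 = 0.823529)

float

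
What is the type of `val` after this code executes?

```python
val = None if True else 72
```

Ternary: condition is True, if branch (None) taken → NoneType

NoneType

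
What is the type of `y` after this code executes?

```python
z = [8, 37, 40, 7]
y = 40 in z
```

'in' operator returns bool

bool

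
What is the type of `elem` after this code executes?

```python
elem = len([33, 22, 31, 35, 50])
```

len() always returns int

int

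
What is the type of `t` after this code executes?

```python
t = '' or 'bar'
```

'or' returns first truthy value ('bar', which is str)

str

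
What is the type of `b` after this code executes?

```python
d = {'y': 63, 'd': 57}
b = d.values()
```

.values() returns a dict_values view object

dict_values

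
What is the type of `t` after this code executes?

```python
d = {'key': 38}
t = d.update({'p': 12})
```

dict.update() returns None

NoneType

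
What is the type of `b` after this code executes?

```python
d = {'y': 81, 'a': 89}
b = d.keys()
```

.keys() returns a dict_keys view object

dict_keys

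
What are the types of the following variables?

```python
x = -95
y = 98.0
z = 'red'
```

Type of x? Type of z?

x is int; z is str

int, str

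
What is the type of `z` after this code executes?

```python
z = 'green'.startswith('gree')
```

str.startswith() returns bool

bool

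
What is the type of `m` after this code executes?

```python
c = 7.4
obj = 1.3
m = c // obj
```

float // float returns float (floor division preserves float type)

float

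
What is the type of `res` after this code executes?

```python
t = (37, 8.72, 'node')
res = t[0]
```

Index 0 of tuple is 37 which is int

int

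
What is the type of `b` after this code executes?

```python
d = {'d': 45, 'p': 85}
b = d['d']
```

Accessing dict[str, int] with key 'd' returns int value 45

int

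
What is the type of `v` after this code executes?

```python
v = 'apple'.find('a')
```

str.find() returns int (index, or -1)

int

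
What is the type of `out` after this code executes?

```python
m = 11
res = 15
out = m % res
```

int % int returns int (11 % 15 = 11)

int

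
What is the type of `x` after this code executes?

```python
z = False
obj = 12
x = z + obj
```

bool + int returns int (False is 0, so 0 + 12 = 12)

int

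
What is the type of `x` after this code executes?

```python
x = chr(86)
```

chr() returns str (single character)

str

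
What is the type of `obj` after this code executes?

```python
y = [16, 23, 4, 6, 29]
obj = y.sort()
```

list.sort() returns None (sorts in place)

NoneType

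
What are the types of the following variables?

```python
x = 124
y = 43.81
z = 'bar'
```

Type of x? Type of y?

x is int; y is float

int, float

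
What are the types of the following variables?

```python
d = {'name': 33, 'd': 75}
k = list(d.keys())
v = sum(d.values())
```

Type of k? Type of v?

list(...) returns list; sum of int values returns int

list, int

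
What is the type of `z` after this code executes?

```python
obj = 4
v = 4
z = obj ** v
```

int ** positive int returns int (4 ** 4 = 256)

int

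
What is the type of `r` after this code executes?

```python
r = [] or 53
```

'or' returns first truthy value (53, which is int)

int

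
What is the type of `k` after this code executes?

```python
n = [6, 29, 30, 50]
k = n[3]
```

Indexing a list of ints returns int (n[3] = 50)

int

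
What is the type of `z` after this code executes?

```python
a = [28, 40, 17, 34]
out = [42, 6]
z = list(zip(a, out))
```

list(zip(...)) returns a list of tuples

list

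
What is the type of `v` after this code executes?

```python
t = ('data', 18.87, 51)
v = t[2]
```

Index 2 of tuple is 51 which is int

int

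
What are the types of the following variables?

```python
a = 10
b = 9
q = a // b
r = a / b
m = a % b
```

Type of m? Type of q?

int % int returns int; int // int returns int

int, int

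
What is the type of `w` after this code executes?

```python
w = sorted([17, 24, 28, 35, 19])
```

sorted() always returns list

list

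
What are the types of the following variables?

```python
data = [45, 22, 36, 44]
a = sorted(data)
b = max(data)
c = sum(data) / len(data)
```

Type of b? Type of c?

max of ints returns int; int / int returns float

int, float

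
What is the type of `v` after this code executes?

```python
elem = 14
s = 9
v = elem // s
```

int // int returns int (14 // 9 = 1)

int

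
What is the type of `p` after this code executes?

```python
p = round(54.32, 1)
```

round() with ndigits arg returns float

float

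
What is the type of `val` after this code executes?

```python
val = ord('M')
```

ord() returns int (Unicode code point)

int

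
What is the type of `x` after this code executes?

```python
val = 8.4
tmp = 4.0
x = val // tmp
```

float // float returns float (floor division preserves float type)

float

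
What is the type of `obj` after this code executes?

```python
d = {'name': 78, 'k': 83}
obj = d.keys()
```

.keys() returns a dict_keys view object

dict_keys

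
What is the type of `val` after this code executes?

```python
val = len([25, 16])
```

len() always returns int

int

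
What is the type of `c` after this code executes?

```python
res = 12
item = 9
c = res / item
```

int / int always returns float in Python 3 (12 / 9 = 1.33333)

float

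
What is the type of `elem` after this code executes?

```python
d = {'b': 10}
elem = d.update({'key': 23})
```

dict.update() returns None

NoneType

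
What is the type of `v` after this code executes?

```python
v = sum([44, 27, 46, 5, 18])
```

sum() of ints returns int

int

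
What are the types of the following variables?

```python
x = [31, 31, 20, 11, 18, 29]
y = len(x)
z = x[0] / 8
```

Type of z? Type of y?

int / int returns float; len() returns int

float, int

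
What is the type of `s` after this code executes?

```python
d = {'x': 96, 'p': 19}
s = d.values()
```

.values() returns a dict_values view object

dict_values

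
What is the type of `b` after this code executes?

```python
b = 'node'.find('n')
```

str.find() returns int (index, or -1)

int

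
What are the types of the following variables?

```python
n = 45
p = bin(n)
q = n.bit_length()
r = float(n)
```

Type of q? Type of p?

int.bit_length() returns int; bin() returns str

int, str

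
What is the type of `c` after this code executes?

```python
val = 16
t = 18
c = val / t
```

int / int always returns float in Python 3 (16 / 18 = 0.888889)

float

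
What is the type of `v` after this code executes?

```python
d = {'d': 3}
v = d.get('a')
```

dict.get() returns None when key 'a' is not found and no default given

NoneType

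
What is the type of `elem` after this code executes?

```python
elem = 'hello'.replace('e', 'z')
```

str.replace() returns str

str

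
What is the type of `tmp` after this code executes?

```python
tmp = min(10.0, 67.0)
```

min() of floats returns float

float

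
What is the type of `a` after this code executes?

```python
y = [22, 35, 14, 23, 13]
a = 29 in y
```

'in' operator returns bool

bool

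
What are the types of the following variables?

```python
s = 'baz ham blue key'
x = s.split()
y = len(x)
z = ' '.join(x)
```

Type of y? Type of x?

len() returns int; str.split() returns list

int, list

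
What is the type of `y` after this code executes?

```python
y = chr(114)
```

chr() returns str (single character)

str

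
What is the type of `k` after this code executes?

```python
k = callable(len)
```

callable() returns bool

bool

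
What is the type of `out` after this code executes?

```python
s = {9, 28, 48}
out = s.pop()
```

Popping from a set of ints returns int

int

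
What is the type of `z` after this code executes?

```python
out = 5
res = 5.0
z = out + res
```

int + float returns float (5 + 5.0 = 10.0)

float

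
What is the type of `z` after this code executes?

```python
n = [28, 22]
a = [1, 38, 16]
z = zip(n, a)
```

zip() returns a zip iterator object

zip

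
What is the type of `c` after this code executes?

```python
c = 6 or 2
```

'or' returns the first truthy value (6, which is int)

int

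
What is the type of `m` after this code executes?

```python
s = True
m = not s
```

'not' always returns bool

bool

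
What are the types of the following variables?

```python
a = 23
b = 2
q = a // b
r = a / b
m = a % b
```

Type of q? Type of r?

int // int returns int; int / int returns float

int, float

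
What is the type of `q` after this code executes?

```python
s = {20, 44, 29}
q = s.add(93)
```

set.add() returns None (mutates in place)

NoneType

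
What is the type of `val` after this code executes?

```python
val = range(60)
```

range() returns a range object

range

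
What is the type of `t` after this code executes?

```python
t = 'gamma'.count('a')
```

str.count() returns int

int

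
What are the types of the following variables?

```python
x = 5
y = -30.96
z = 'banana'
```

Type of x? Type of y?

x is int; y is float

int, float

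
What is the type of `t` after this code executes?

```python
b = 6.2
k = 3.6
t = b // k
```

float // float returns float (floor division preserves float type)

float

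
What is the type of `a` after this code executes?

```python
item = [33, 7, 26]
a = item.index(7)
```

list.index() returns int

int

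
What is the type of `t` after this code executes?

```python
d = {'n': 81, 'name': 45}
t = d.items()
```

dict.items() returns a dict_items view

dict_items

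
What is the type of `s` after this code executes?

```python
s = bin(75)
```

bin() returns str representation

str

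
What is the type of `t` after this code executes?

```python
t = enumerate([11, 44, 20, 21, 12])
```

enumerate() returns an enumerate iterator object

enumerate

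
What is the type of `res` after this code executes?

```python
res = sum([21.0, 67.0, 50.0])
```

sum() of floats returns float

float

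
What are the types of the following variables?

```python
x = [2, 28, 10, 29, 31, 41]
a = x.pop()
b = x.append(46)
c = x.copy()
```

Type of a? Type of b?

list.pop() returns the element (int); list.append() returns None

int, NoneType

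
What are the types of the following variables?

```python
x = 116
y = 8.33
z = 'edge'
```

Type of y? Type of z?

y is float; z is str

float, str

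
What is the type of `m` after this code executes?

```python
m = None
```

None has type NoneType

NoneType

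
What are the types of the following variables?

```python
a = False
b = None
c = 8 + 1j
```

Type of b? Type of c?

b is NoneType; c is complex

NoneType, complex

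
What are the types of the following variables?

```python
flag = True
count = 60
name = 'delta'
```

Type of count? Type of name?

count is int; name is str

int, str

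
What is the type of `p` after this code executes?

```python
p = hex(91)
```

hex() returns str representation

str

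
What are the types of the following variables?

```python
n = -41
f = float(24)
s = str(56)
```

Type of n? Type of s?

n is int; s is str

int, str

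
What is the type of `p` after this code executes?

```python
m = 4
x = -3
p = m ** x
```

int ** negative int returns float

float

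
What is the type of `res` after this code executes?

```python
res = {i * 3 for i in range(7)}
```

A set comprehension {expr for x in iterable} produces a set

set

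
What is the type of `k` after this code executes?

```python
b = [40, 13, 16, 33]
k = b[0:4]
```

Slicing a list always returns a list

list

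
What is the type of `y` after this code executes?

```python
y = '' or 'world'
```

'or' returns first truthy value ('world', which is str)

str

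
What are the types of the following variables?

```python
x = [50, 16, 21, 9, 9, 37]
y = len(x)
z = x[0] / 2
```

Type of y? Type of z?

len() returns int; int / int returns float

int, float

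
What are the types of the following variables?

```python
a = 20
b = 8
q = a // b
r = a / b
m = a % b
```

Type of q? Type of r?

int // int returns int; int / int returns float

int, float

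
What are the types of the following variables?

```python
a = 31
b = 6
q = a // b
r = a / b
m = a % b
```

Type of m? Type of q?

int % int returns int; int // int returns int

int, int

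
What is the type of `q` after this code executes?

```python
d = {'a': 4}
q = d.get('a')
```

dict.get() returns the value (int) when key is found

int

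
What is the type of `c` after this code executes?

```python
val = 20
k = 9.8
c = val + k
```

int + float returns float (20 + 9.8 = 29.8)

float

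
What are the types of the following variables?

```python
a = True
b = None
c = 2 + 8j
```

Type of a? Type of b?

a is bool; b is NoneType

bool, NoneType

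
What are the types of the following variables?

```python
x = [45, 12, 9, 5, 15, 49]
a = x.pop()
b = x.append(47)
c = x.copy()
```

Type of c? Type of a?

list.copy() returns list; list.pop() returns the element (int)

list, int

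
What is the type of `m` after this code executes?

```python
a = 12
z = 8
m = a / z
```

int / int always returns float in Python 3 (12 / 8 = 1.5)

float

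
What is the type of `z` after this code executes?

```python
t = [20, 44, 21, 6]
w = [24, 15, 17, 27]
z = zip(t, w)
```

zip() returns a zip iterator object

zip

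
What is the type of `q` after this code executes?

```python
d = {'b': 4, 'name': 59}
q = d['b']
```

Accessing dict[str, int] with key 'b' returns int value 4

int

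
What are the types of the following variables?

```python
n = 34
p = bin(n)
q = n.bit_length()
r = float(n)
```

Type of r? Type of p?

float() returns float; bin() returns str

float, str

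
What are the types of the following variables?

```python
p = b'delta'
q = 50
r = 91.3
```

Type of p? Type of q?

p is bytes; q is int

bytes, int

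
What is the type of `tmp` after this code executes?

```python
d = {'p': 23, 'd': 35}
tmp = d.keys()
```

.keys() returns a dict_keys view object

dict_keys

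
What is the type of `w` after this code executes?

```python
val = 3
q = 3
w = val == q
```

Equality comparison returns bool

bool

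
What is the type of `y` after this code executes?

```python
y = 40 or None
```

'or' returns first truthy value (40, int)

int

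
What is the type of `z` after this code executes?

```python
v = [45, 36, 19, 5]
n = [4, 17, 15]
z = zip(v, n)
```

zip() returns a zip iterator object

zip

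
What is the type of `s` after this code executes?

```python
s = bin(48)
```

bin() returns str representation

str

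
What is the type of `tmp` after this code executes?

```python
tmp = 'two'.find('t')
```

str.find() returns int (index, or -1)

int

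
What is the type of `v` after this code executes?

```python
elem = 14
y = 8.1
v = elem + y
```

int + float returns float (14 + 8.1 = 22.1)

float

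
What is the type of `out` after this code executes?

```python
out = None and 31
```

'and' returns first falsy value (None)

NoneType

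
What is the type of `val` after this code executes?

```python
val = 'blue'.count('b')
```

str.count() returns int

int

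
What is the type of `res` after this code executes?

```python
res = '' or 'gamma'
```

'or' returns first truthy value ('gamma', which is str)

str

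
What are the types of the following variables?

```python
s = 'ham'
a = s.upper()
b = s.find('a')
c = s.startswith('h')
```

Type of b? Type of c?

str.find() returns int; str.startswith() returns bool

int, bool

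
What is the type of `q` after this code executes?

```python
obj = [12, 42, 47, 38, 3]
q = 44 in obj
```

'in' operator returns bool

bool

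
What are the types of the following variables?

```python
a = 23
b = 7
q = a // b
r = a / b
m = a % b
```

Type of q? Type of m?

int // int returns int; int % int returns int

int, int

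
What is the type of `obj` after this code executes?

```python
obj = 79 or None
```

'or' returns first truthy value (79, int)

int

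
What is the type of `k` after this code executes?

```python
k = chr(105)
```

chr() returns str (single character)

str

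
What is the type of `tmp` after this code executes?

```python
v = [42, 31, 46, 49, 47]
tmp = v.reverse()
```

list.reverse() returns None

NoneType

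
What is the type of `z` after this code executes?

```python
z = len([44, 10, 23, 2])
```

len() always returns int

int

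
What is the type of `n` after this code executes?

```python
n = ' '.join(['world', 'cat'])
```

str.join() returns str

str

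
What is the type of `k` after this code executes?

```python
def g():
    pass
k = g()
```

A function with no return statement returns None

NoneType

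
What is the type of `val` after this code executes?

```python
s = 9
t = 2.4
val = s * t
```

int * float returns float (9 * 2.4 = 21.6)

float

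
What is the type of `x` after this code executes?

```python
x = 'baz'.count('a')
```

str.count() returns int

int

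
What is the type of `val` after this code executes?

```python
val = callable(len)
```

callable() returns bool

bool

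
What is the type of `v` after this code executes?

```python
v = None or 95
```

'or' with None returns the other value (95, int)

int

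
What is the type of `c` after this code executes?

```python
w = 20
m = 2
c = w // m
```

int // int returns int (20 // 2 = 10)

int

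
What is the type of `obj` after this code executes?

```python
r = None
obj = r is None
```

'is' comparison returns bool

bool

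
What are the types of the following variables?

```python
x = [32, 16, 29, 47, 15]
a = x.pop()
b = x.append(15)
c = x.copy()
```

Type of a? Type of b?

list.pop() returns the element (int); list.append() returns None

int, NoneType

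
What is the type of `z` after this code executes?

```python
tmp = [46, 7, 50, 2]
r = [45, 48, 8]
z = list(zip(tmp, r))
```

list(zip(...)) returns a list of tuples

list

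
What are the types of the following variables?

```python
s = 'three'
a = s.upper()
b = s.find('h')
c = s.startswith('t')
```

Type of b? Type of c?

str.find() returns int; str.startswith() returns bool

int, bool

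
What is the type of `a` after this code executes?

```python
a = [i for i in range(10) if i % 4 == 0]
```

A list comprehension [...] produces a list

list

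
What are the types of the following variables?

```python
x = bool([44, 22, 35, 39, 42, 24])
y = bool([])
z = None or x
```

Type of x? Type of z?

bool() returns bool; None or <bool> returns the bool

bool, bool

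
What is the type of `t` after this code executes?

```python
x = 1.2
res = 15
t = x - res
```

float - int returns float (1.2 - 15 = -13.8)

float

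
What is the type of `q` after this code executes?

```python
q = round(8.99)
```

round() with no ndigits arg returns int

int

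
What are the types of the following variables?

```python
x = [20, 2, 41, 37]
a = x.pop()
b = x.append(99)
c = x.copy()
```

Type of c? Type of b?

list.copy() returns list; list.append() returns None

list, NoneType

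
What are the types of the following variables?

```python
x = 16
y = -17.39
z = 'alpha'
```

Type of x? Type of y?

x is int; y is float

int, float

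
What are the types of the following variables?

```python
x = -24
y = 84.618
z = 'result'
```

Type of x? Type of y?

x is int; y is float

int, float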